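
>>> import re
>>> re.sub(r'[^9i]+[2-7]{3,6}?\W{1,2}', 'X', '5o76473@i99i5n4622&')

Each match is replaced by 'X'.

'Xi99iX'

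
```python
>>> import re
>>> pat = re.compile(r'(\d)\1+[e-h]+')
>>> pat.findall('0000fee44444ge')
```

['0', '4']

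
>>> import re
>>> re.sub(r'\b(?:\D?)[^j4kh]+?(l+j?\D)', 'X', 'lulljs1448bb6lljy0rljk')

'X1448bb6lljy0rljk'

This matches a word boundary (`\b`, zero-width); then optionally a non-digit (non-capturing group); then one or more of any character except [j4kh] (lazy); then one or more of the literal 'l', then optionally the literal 'j', then a non-digit (captured).
Matches: at [0:6] → 'lulljs'.
Every occurrence is swapped for 'X'.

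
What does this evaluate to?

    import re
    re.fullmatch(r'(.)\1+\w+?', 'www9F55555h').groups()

The match spans [0:11] → 'www9F55555h'.
Captured: group 1 = 'w'.

('w',)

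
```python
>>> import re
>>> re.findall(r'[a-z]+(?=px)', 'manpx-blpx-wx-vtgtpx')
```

['man', 'bl', 'vtgt']

The positive lookaround only admits positions where the adjacent text matches; those characters stay outside the span.
Walking the string: at [0:3] → 'man'; at [6:8] → 'bl'; at [14:18] → 'vtgt'.
`findall` yields the raw match text (3 of them) because the pattern has no groups.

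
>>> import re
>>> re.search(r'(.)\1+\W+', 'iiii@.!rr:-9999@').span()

(0, 7)

The backreference `\1` re-matches whatever the first group consumed, character for character.
`search` walks the string left to right and returns the first match it finds.
The match spans [0:7] → 'iiii@.!'.
Captured: group 1 = 'i'.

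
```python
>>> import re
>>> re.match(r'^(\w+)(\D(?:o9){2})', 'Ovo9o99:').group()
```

'Ovo9o9'

The pattern matches anchored at the start of the string; then one or more of a word character (captured); then a non-digit, then the literal 'o9' repeated 2 times (captured).
With `match`, the pattern is implicitly anchored at the beginning.
The match spans [0:6] → 'Ovo9o9'.
Captured: group 1 = 'O', group 2 = 'vo9o9'.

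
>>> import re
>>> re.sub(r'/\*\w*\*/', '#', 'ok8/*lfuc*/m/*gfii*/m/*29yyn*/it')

'ok8#m#m#it'

Matches: at [3:11] → '/*lfuc*/'; at [12:20] → '/*gfii*/'; at [21:30] → '/*29yyn*/'.
Every occurrence is swapped for '#'.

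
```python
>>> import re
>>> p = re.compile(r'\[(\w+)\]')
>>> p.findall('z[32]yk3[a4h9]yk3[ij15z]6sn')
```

Because there's exactly one group, `findall` drops the full match and keeps group 1 from each hit.

['32', 'a4h9', 'ij15z']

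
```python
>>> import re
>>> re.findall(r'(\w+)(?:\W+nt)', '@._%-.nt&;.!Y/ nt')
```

With a single group, `findall` returns only what that group captured — 2 items.

['_', 'Y']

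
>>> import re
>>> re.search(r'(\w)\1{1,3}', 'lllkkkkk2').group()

A backreference is literal: `\1` must see the identical characters the first group matched.
`re.search` scans for the first position where the pattern succeeds.
The match spans [0:3] → 'lll'.
Captured: group 1 = 'l'.

'lll'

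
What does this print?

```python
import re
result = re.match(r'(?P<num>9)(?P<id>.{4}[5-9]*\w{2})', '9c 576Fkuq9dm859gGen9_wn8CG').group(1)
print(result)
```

The match spans [0:8] → '9c 576Fk'.
Captured: group 1 = '9', group 2 = 'c 576Fk'.

9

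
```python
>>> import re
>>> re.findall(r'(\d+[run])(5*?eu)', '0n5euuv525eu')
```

[('0n', '5eu')]

This matches one or more of a digit, then one of [run] (captured); then zero or more of a literal '5' (lazy), then the literal 'eu' (captured).
Walking the string: at [0:5] match '0n5eu', groups = ('0n', '5eu').
`findall` packs the 2 group values into a tuple for every match.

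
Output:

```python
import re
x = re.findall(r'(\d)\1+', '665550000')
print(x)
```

['6', '5', '0']

After group 1 captures some text, `\1` only succeeds where that same text appears again.
Walking the string: at [0:2] match '66', group 1 = '6'; at [2:5] match '555', group 1 = '5'; at [5:9] match '0000', group 1 = '0'.
With a single group, `findall` returns only what that group captured — 3 items.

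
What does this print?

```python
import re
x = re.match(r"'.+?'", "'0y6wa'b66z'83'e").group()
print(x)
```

'0y6wa'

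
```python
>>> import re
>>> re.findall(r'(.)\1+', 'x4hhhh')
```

['h']

`\1` has to match the exact text group 1 already captured.
Walking the string: at [2:6] match 'hhhh', group 1 = 'h'.
One capturing group, so `findall` returns just the captured substring from the one match — 1 in all.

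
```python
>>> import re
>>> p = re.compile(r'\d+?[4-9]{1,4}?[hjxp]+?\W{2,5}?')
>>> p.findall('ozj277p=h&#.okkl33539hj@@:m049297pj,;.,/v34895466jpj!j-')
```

['33539hj@@', '049297pj,;']

The pattern matches one or more of a digit (lazy); then 1 to 4 of a character in [4-9] (lazy), then one or more of one of [hjxp] (lazy), then 2 to 5 of a non-word character (lazy).
Scanning left to right: at [16:25] → '33539hj@@'; at [27:37] → '049297pj,;'.
Since nothing is captured, `findall` lists the 2 matched substrings directly.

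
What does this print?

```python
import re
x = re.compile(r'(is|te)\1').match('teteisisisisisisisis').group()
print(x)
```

tete

A backreference is literal: `\1` must see the identical characters the first group matched.
With `match`, the pattern is implicitly anchored at the beginning.
The match spans [0:4] → 'tete'.
Captured: group 1 = 'te'.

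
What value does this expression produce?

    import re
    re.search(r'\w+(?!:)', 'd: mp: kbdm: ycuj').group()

'm'

The negative lookaround is zero-width — it rules out positions where the adjacent text would match, without consuming anything.
`search` walks the string left to right and returns the first match it finds.
The match spans [3:4] → 'm'.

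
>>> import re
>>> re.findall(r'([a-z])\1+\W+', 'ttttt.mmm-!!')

`\1` is not a pattern — it's the concrete string captured by group 1, re-applied verbatim.
`findall` collects group 1 from each match (2 total).

['t', 'm']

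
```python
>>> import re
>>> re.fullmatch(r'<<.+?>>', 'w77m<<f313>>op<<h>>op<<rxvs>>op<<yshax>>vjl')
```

None

`fullmatch` succeeds only if the pattern covers the string from start to end.
Here the pattern can't cover the whole string, so the call returns None.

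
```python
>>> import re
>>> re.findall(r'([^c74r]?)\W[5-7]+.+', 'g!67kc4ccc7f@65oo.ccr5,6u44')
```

The pattern matches optionally any character except [c74r] (captured); then a non-word character, then one or more of a character in [5-7], then one or more of any character.
With a single group, `findall` returns only what that group captured — 1 item.

['g']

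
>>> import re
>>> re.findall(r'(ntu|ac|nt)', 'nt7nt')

`findall` collects group 1 from each match (2 total).

['nt', 'nt']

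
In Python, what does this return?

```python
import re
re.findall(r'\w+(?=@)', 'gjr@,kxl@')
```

['gjr', 'kxl']

Because the assertion is zero-width, the text it checks is not consumed and won't appear in the result.
Matches: at [0:3] → 'gjr'; at [5:8] → 'kxl'.
No capturing groups, so `findall` returns the 2 full match strings.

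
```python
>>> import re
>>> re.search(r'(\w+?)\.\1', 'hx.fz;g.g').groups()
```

The match spans [6:9] → 'g.g'.
Captured: group 1 = 'g'.

('g',)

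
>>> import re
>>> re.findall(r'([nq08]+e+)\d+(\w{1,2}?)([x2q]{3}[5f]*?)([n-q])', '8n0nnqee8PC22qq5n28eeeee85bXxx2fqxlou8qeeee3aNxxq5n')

`findall` packs the 4 group values into a tuple for every match.

[('8n0nnqee', 'PC', '22q', 'q'), ('8eeeee', 'bX', 'xx2f', 'q'), ('8qeeee', 'aN', 'xxq5', 'n')]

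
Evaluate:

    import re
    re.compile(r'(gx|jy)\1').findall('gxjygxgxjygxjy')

['gx']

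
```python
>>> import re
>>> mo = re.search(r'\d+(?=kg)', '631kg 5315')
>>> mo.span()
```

The `(?=…)`/`(?<=…)` assertion just peeks at neighbouring text; it doesn't advance the match position.
`re.search` scans for the first position where the pattern succeeds.
The match spans [0:3] → '631'.

(0, 3)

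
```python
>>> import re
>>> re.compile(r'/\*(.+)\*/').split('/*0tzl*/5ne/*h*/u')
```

['', '0tzl*/5ne/*h', 'u']

Matches to split on: at [0:16] → '/*0tzl*/5ne/*h*/'.
Because the pattern has a capturing group, `split` also inserts each captured text between the pieces.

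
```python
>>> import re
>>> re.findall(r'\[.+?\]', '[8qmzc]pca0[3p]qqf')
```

With the lazy modifier that quantifier settles for the fewest repetitions that let the rest of the pattern succeed (the atoms after it are unaffected and can still be greedy).
Walking the string: at [0:7] → '[8qmzc]'; at [11:15] → '[3p]'.
No capturing groups, so `findall` returns the 2 full match strings.

['[8qmzc]', '[3p]']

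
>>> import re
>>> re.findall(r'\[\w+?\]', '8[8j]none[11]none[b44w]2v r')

With no groups in the pattern, `findall` gives back each whole match — 3 here.

['[8j]', '[11]', '[b44w]']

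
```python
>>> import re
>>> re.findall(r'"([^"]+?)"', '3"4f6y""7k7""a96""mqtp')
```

['4f6y', '7k7', 'a96']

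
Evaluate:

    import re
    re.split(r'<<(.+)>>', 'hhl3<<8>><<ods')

Matches to split on: at [4:9] → '<<8>>'.
With a capturing group present, the delimiter's captured portion is kept in the result list.

['hhl3', '8', '<<ods']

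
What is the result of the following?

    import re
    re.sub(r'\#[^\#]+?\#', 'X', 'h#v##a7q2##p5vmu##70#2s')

'hXXXX2s'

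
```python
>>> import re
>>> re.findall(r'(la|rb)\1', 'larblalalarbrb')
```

['la', 'rb']

The backreference `\1` re-matches whatever the first group consumed, character for character.
Matches: at [4:8] match 'lala', group 1 = 'la'; at [10:14] match 'rbrb', group 1 = 'rb'.
One capturing group, so `findall` returns just the captured substring from each match — 2 in all.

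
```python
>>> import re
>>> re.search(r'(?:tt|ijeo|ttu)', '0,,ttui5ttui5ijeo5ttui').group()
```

'tt'

Branches in `(...|...)` are attempted left-to-right; the first branch that allows the whole pattern to succeed is taken.
`re.search` tries every starting position until one works.
The match spans [3:5] → 'tt'.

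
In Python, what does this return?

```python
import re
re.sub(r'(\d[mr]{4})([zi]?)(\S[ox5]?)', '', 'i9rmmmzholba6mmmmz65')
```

This matches a digit, then exactly 4 of one of [mr] (captured); then optionally one of [zi] (captured); then a non-whitespace character, then optionally one of [ox5] (captured).
Matches: at [1:9] → '9rmmmzho'; at [12:20] → '6mmmmz65'.
`sub` substitutes '' at each match site.

'ilba'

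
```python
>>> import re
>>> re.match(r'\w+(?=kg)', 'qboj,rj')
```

`re.match` won't scan ahead — the pattern has to work from the very first character.
Here position 0 doesn't satisfy it, so the call returns None.

None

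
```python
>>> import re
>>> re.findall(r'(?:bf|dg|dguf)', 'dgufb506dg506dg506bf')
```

['dg', 'dg', 'dg', 'bf']

`|` is ordered: at each position the engine commits to the first alternative that works.
Matches: at [0:2] → 'dg'; at [8:10] → 'dg'; at [13:15] → 'dg'; at [18:20] → 'bf'.
With no groups in the pattern, `findall` gives back each whole match — 4 here.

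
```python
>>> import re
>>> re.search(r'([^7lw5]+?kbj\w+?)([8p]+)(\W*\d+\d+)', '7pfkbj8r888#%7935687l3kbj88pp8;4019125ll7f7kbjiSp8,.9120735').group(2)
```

The match spans [1:20] → 'pfkbj8r888#%7935687'.
Captured: group 1 = 'pfkbj8r', group 2 = '888', group 3 = '#%7935687'.

'888'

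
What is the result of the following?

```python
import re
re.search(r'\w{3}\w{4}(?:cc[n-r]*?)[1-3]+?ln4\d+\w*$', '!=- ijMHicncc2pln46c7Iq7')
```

None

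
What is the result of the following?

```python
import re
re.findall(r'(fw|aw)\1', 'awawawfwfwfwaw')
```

A backreference is literal: `\1` must see the identical characters the first group matched.
Scanning left to right: at [0:4] match 'awaw', group 1 = 'aw'; at [6:10] match 'fwfw', group 1 = 'fw'.
`findall` collects group 1 from each match (2 total).

['aw', 'fw']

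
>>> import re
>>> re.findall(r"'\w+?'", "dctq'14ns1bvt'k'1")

["'14ns1bvt'"]

Matches: at [4:14] → "'14ns1bvt'".
With no groups in the pattern, `findall` gives back each whole match — 1 here.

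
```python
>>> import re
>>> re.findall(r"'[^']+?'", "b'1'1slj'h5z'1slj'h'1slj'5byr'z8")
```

["'1'", "'h5z'", "'h'", "'5byr'"]

Matches: at [1:4] → "'1'"; at [8:13] → "'h5z'"; at [17:20] → "'h'"; at [24:30] → "'5byr'".
Since nothing is captured, `findall` lists the 4 matched substrings directly.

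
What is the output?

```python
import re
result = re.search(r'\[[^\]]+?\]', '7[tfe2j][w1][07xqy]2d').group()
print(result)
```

`re.search` scans for the first position where the pattern succeeds.
The match spans [1:8] → '[tfe2j]'.

[tfe2j]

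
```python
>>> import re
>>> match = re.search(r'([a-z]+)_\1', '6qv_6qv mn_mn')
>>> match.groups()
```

('mn',)

The match spans [8:13] → 'mn_mn'.
Captured: group 1 = 'mn'.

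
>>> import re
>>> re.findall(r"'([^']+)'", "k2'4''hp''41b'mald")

['4', 'hp', '41b']

Scanning left to right: at [2:5] match "'4'", group 1 = '4'; at [5:9] match "'hp'", group 1 = 'hp'; at [9:14] match "'41b'", group 1 = '41b'.
With a single group, `findall` returns only what that group captured — 3 items.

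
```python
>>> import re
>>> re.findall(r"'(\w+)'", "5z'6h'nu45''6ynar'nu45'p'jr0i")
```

Because there's exactly one group, `findall` drops the full match and keeps group 1 from each hit.

['6h', '6ynar', 'p']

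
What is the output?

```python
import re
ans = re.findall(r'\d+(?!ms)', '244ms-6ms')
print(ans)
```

A negative assertion filters positions out without eating any characters.
Scanning left to right: at [0:2] → '24'.
`findall` yields the raw match text (1 of them) because the pattern has no groups.

['24']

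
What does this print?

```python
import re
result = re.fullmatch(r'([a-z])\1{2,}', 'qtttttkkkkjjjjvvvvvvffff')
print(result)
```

The backreference `\1` re-matches whatever the first group consumed, character for character.
`re.fullmatch` requires the pattern to consume the entire string.
Here the pattern can't cover the whole string, so the call returns None.

None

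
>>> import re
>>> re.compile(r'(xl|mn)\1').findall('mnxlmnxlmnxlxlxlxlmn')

['xl', 'xl']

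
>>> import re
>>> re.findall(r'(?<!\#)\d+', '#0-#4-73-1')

['73', '1']

Because the assertion is negative and zero-width, positions next to the forbidden text are skipped.
Scanning left to right: at [6:8] → '73'; at [9:10] → '1'.
No capturing groups, so `findall` returns the 2 full match strings.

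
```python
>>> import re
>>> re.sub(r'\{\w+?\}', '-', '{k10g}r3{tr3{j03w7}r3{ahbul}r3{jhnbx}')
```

Each match is replaced by '-'.

'-r3{tr3-r3-r3-'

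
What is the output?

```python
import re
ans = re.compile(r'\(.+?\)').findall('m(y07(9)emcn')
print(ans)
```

With no groups in the pattern, `findall` gives back each whole match — 1 here.

['(y07(9)']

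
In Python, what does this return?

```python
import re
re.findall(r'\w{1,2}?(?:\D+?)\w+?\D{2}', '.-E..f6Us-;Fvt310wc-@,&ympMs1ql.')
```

['E..f6Us', 'Fvt310wc', 'ympMs']

A `+?`/`*?`/`{m,n}?` starts at its minimum and grows only as far as needed for what follows to match.
With no groups in the pattern, `findall` gives back each whole match — 3 here.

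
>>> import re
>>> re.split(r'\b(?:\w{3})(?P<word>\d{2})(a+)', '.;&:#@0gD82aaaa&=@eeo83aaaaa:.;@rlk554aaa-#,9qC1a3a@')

The pattern matches a word boundary (`\b`, zero-width); then exactly 3 of a word character (non-capturing group); then exactly 2 of a digit (captured as 'word'); then one or more of a literal 'a' (captured).
`re.split` interleaves the captured-group text with the surrounding fragments.

['.;&:#@', '82', 'aaaa', '&=@', '83', 'aaaaa', ':.;@rlk554aaa-#,9qC1a3a@']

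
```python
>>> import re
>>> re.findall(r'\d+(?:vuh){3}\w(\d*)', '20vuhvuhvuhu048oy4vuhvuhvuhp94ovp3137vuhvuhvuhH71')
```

Pattern: one or more of a digit; then the literal 'vuh' repeated 3 times, then a word character; then zero or more of a digit (captured).
Scanning left to right: at [0:15] match '20vuhvuhvuhu048', group 1 = '048'; at [17:30] match '4vuhvuhvuhp94', group 1 = '94'; at [33:49] match '3137vuhvuhvuhH71', group 1 = '71'.
`findall` collects group 1 from each match (3 total).

['048', '94', '71']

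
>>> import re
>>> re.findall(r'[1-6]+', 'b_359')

Since nothing is captured, `findall` lists the 1 matched substring directly.

['35']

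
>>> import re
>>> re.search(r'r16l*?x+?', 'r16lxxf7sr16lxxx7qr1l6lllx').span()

Lazy quantifiers expand one character at a time until the remainder of the pattern can match.
The match spans [0:5] → 'r16lx'.

(0, 5)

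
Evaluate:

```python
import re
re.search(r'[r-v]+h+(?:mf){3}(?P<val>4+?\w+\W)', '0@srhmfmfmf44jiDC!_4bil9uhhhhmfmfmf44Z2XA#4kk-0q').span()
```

(2, 18)

The pattern matches one or more of a character in [r-v], then one or more of a literal 'h', then the literal 'mf' repeated 3 times; then one or more of the literal '4' (lazy), then one or more of a word character, then a non-word character (captured as 'val').
The match spans [2:18] → 'srhmfmfmf44jiDC!'.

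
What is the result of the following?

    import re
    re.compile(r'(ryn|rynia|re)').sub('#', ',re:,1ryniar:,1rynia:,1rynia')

',#:,1#iar:,1#ia:,1#ia'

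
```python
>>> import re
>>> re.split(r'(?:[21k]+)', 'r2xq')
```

['r', 'xq']

Each match becomes a cut point; 2 segments remain.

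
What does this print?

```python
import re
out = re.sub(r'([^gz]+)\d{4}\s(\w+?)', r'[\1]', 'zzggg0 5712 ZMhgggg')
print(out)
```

This matches one or more of any character except [gz] (captured); then exactly 4 of a digit, then whitespace; then one or more of a word character (lazy) (captured).
A `+?`/`*?`/`{m,n}?` starts at its minimum and grows only as far as needed for what follows to match.
Matches: at [5:13] → '0 5712 Z'.
`\1` in the replacement pulls in group 1's text for each match.

zzggg[0 ]Mhgggg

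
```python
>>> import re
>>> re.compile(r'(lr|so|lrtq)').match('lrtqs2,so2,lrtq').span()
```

With `match`, the pattern is implicitly anchored at the beginning.
The match spans [0:2] → 'lr'.

(0, 2)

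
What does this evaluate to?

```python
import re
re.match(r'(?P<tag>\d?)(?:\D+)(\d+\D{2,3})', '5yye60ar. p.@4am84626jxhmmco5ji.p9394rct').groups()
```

The pattern matches optionally a digit (captured as 'tag'); then one or more of a non-digit (non-capturing group); then one or more of a digit, then 2 to 3 of a non-digit (captured).
`re.match` won't scan ahead — the pattern has to work from the very first character.
The match spans [0:9] → '5yye60ar.'.
Captured: group 1 = '5', group 2 = '60ar.'.

('5', '60ar.')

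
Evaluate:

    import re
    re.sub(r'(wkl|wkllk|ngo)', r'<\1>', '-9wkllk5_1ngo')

Alternation tries branches left to right and keeps the first one that lets the overall match succeed at that position.
Matches: at [2:5] → 'wkl'; at [10:13] → 'ngo'.
`\1` in the replacement pulls in group 1's text for each match.

'-9<wkl>lk5_1<ngo>'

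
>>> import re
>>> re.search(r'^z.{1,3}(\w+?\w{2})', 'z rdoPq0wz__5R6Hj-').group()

'z rdoPq'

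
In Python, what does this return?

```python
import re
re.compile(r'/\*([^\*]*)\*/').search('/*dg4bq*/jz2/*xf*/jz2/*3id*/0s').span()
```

(0, 9)

`search` walks the string left to right and returns the first match it finds.
The match spans [0:9] → '/*dg4bq*/'.
Captured: group 1 = 'dg4bq'.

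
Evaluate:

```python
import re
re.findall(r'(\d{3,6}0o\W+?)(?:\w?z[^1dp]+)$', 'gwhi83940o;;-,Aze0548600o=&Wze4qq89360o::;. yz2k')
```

['83940o;;-,']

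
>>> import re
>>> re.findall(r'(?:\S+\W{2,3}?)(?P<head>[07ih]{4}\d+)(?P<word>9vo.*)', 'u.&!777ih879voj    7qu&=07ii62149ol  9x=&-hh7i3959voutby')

This matches one or more of a non-whitespace character, then 2 to 3 of a non-word character (lazy) (non-capturing group); then exactly 4 of one of [07ih], then one or more of a digit (captured as 'head'); then the literal '9vo', then zero or more of any character (captured as 'word').
With 2 capturing groups, `findall` returns a 2-tuple per match.

[('hh7i395', '9voutby')]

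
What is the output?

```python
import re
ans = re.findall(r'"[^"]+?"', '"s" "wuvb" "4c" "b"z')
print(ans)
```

['"s"', '"wuvb"', '"4c"', '"b"']

Scanning left to right: at [0:3] → '"s"'; at [4:10] → '"wuvb"'; at [11:15] → '"4c"'; at [16:19] → '"b"'.
Since nothing is captured, `findall` lists the 4 matched substrings directly.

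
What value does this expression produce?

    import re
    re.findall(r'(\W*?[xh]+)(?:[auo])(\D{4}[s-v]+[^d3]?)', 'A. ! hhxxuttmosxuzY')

[('. ! hhxx', 'ttmosx')]

The pattern matches zero or more of a non-word character (lazy), then one or more of one of [xh] (captured); then one of [auo] (non-capturing group); then exactly 4 of a non-digit, then one or more of a character in [s-v], then optionally any character except [d3] (captured).
Matches: at [1:16] match '. ! hhxxuttmosx', groups = ('. ! hhxx', 'ttmosx').
Multiple groups make `findall` return tuples — one 2-tuple for the one match.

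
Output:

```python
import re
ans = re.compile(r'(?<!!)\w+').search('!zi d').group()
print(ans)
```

The negative lookaround is zero-width — it rules out positions where the adjacent text would match, without consuming anything.
`re.search` scans for the first position where the pattern succeeds.
The match spans [2:3] → 'i'.

i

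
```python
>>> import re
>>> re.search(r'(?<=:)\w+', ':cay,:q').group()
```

Lookahead/lookbehind check context without consuming it, so the matched span excludes the asserted characters.
The match spans [1:4] → 'cay'.

'cay'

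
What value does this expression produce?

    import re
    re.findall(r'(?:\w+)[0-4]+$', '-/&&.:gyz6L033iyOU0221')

['gyz6L033iyOU0221']

`findall` yields the raw match text (1 of them) because the pattern has no groups.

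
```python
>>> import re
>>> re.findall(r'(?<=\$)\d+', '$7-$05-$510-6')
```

The `(?=…)`/`(?<=…)` assertion just peeks at neighbouring text; it doesn't advance the match position.
Since nothing is captured, `findall` lists the 3 matched substrings directly.

['7', '05', '510']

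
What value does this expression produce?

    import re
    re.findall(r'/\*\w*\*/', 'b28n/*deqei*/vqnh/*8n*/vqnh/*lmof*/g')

Since nothing is captured, `findall` lists the 3 matched substrings directly.

['/*deqei*/', '/*8n*/', '/*lmof*/']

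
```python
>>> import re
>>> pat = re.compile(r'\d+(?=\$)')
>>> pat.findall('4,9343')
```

[]

Because the assertion is zero-width, the text it checks is not consumed and won't appear in the result.
Since nothing is captured, `findall` lists the 0 matched substrings directly.
Nothing in the string satisfies the pattern, so the list is empty.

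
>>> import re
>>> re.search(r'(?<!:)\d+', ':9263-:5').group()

Because the assertion is negative and zero-width, positions next to the forbidden text are skipped.
`re.search` scans for the first position where the pattern succeeds.
The match spans [2:5] → '263'.

'263'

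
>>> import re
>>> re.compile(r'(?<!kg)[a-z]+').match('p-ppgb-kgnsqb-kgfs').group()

A negative assertion filters positions out without eating any characters.
`re.match` won't scan ahead — the pattern has to work from the very first character.
The match spans [0:1] → 'p'.

'p'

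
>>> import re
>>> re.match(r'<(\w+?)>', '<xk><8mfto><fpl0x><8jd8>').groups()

The match spans [0:4] → '<xk>'.
Captured: group 1 = 'xk'.

('xk',)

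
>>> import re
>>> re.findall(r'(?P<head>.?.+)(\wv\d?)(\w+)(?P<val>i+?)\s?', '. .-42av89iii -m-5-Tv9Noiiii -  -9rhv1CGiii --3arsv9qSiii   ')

[('. .-42av89iii -m-5-Tv9Noiiii -  -9rhv1CGiii --3ar', 'sv9', 'qSii', 'i')]

Pattern: optionally any character, then one or more of any character (captured as 'head'); then a word character, then a literal 'v', then optionally a digit (captured); then one or more of a word character (captured); then one or more of a literal 'i' (lazy) (captured as 'val'); then optionally whitespace.
4 groups means the one result is a tuple of 4 captured strings — 1 here.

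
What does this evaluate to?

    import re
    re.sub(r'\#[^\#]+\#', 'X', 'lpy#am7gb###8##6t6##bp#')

'lpyX#XXX'

`sub` substitutes 'X' at each match site.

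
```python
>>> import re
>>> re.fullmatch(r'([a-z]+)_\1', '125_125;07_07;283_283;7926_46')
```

After group 1 captures some text, `\1` only succeeds where that same text appears again.
For `fullmatch`, every character of the input must be accounted for by the pattern.
Here there's no way to consume every character, so the call returns None.

None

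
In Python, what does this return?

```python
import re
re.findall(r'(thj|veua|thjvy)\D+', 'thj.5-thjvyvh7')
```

The regex engine tests alternatives in the order written; an earlier branch that matches wins even if a later one would match more.
Walking the string: at [0:4] match 'thj.', group 1 = 'thj'; at [6:13] match 'thjvyvh', group 1 = 'thj'.
`findall` collects group 1 from each match (2 total).

['thj', 'thj']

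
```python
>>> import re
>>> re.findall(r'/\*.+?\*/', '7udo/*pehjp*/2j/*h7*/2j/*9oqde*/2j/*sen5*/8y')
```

['/*pehjp*/', '/*h7*/', '/*9oqde*/', '/*sen5*/']

Lazy quantifiers expand one character at a time until the remainder of the pattern can match.
Matches: at [4:13] → '/*pehjp*/'; at [15:21] → '/*h7*/'; at [23:32] → '/*9oqde*/'; at [34:42] → '/*sen5*/'.
No capturing groups, so `findall` returns the 4 full match strings.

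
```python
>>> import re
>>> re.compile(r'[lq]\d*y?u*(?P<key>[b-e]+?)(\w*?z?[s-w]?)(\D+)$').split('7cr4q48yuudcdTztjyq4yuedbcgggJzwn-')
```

['7cr4', 'd', 'cdTztjyq4', 'yuedbcgggJzwn-', '']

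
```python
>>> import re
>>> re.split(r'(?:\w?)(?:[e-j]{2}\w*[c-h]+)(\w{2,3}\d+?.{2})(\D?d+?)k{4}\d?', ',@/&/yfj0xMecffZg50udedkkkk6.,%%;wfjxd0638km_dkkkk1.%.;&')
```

[',@/&/', 'Zg50ud', 'ed', '.,%%;', '0638km', '_d', '.%.;&']

This matches optionally a word character (non-capturing group); then exactly 2 of a character in [e-j], then zero or more of a word character, then one or more of a character in [c-h] (non-capturing group); then 2 to 3 of a word character, then one or more of a digit (lazy), then exactly 2 of any character (captured); then optionally a non-digit, then one or more of the literal 'd' (lazy) (captured); then exactly 4 of the literal 'k', then optionally a digit.
Matches to split on: at [5:28] → 'yfj0xMecffZg50udedkkkk6'; at [33:51] → 'wfjxd0638km_dkkkk1'.
`re.split` interleaves the captured-group text with the surrounding fragments.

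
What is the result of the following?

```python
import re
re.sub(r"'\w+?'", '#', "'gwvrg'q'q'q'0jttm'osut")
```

'#q#q#osut'

Matches: at [0:7] → "'gwvrg'"; at [8:11] → "'q'"; at [12:19] → "'0jttm'".
Each match is replaced by '#'.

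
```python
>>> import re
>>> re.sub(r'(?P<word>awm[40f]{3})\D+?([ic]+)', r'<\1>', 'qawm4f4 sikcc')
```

Pattern: the literal 'awm', then exactly 3 of one of [40f] (captured as 'word'); then one or more of a non-digit (lazy); then one or more of one of [ic] (captured).
Lazy quantifiers expand one character at a time until the remainder of the pattern can match.
Matches: at [1:10] → 'awm4f4 si'.
The replacement refers to a captured group, so each match is rewritten using its own captured text.

'q<awm4f4>kcc'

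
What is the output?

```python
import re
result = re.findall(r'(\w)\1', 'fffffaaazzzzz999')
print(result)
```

['f', 'f', 'a', 'z', 'z', '9']

`\1` is not a pattern — it's the concrete string captured by group 1, re-applied verbatim.
Scanning left to right: at [0:2] match 'ff', group 1 = 'f'; at [2:4] match 'ff', group 1 = 'f'; at [5:7] match 'aa', group 1 = 'a'; at [8:10] match 'zz', group 1 = 'z'; at [10:12] match 'zz', group 1 = 'z'; ….
With a single group, `findall` returns only what that group captured — 6 items.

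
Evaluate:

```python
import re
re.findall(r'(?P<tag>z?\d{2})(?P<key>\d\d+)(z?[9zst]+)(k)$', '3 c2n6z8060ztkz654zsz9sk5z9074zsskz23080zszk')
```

The pattern matches optionally a literal 'z', then exactly 2 of a digit (captured as 'tag'); then a digit, then one or more of a digit (captured as 'key'); then optionally the literal 'z', then one or more of one of [9zst] (captured); then a literal 'k' (captured); then anchored at the end.
`findall` packs the 4 group values into a tuple for every match.

[('z23', '080', 'zsz', 'k')]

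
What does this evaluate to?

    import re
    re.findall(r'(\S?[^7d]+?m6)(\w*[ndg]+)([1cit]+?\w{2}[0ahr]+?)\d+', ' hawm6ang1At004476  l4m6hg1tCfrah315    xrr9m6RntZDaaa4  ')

[(' hawm6', 'ang', '1At0'), ('  l4m6', 'hg', '1tCfrah'), ('    xrr9m6', 'Rn', 'tZDaaa')]

The pattern matches optionally a non-whitespace character, then one or more of any character except [7d] (lazy), then the literal 'm6' (captured); then zero or more of a word character, then one or more of one of [ndg] (captured); then one or more of one of [1cit] (lazy), then exactly 2 of a word character, then one or more of one of [0ahr] (lazy) (captured); then one or more of a digit.
A non-greedy quantifier consumes as few characters as it can — just enough that the remainder of the pattern still matches from where it stops; whatever follows it matches normally.
Scanning left to right: at [0:18] match ' hawm6ang1At004476', groups = (' hawm6', 'ang', '1At0'); at [18:36] match '  l4m6hg1tCfrah315', groups = ('  l4m6', 'hg', '1tCfrah'); at [36:55] match '    xrr9m6RntZDaaa4', groups = ('    xrr9m6', 'Rn', 'tZDaaa').
3 groups means each result is a tuple of 3 captured strings — 3 here.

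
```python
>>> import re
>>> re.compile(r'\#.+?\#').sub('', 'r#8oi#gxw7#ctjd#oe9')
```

'rgxw7oe9'

The `?` after the quantifier makes it lazy — it takes as little as possible before letting the rest of the pattern try.
Each match is replaced by ''.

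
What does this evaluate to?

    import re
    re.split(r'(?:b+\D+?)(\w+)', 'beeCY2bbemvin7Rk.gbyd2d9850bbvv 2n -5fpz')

With the lazy modifier that quantifier settles for the fewest repetitions that let the rest of the pattern succeed (the atoms after it are unaffected and can still be greedy).
With a capturing group present, the delimiter's captured portion is kept in the result list.

['', 'eCY2bbemvin7Rk', '.g', 'd2d9850bbvv', ' 2n -5fpz']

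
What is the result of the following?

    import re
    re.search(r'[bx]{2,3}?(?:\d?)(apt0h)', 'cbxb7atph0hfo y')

Here nothing in the string fits, so the call returns None.

None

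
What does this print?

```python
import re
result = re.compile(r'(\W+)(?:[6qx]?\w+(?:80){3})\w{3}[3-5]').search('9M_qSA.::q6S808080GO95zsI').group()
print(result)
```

.::q6S808080GO95

The pattern matches one or more of a non-word character (captured); then optionally one of [6qx], then one or more of a word character, then the literal '80' repeated 3 times (non-capturing group); then exactly 3 of a word character, then a character in [3-5].
`search` walks the string left to right and returns the first match it finds.
The match spans [6:22] → '.::q6S808080GO95'.
Captured: group 1 = '.::'.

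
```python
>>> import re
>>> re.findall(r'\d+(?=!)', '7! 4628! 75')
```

['7', '4628']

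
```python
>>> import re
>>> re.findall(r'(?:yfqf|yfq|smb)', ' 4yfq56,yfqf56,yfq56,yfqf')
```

['yfq', 'yfqf', 'yfq', 'yfqf']

Alternation tries branches left to right and keeps the first one that lets the overall match succeed at that position.
Matches: at [2:5] → 'yfq'; at [8:12] → 'yfqf'; at [15:18] → 'yfq'; at [21:25] → 'yfqf'.
Since nothing is captured, `findall` lists the 4 matched substrings directly.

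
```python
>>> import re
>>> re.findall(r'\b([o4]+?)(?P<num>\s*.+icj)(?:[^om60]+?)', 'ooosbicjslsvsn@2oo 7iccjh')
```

[('o', 'oosbicj')]

A `+?`/`*?`/`{m,n}?` starts at its minimum and grows only as far as needed for what follows to match.
`findall` packs the 2 group values into a tuple for every match.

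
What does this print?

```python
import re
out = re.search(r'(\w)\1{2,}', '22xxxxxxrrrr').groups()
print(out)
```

('x',)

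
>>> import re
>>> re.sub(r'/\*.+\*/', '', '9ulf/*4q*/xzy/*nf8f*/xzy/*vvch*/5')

`sub` substitutes '' at each match site.

'9ulf5'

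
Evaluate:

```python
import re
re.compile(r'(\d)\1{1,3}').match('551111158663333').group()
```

'55'

`re.match` won't scan ahead — the pattern has to work from the very first character.
The match spans [0:2] → '55'.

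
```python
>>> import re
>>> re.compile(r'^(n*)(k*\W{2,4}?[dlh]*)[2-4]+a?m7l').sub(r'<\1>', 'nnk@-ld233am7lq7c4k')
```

The pattern matches anchored at the start of the string; then zero or more of a literal 'n' (captured); then zero or more of a literal 'k', then 2 to 4 of a non-word character (lazy), then zero or more of one of [dlh] (captured); then one or more of a character in [2-4], then optionally a literal 'a', then the literal 'm7l'.
`\1` in the replacement pulls in group 1's text for each match.

'<nn>q7c4k'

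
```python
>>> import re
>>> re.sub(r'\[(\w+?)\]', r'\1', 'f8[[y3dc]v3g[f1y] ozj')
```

'f8[y3dcv3gf1y ozj'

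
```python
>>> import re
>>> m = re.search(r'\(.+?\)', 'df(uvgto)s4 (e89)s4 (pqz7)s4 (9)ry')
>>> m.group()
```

'(uvgto)'

With the lazy modifier that quantifier settles for the fewest repetitions that let the rest of the pattern succeed (the atoms after it are unaffected and can still be greedy).
The match spans [2:9] → '(uvgto)'.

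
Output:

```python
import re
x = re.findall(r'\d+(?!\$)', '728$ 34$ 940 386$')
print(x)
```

Because the assertion is negative and zero-width, positions next to the forbidden text are skipped.
`findall` yields the raw match text (4 of them) because the pattern has no groups.

['72', '3', '940', '38']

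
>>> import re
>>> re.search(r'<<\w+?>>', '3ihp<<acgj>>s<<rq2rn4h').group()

The match spans [4:12] → '<<acgj>>'.

'<<acgj>>'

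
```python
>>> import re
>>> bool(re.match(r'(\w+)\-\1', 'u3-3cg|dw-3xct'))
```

`match` is anchored at position 0; if the pattern doesn't fit there, it returns None.
Here position 0 doesn't satisfy it, so the call returns None, and `bool(None)` is False.

False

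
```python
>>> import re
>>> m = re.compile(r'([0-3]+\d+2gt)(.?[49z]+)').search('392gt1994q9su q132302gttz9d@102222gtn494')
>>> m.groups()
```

('392gt', '1994')

The match spans [0:9] → '392gt1994'.
Captured: group 1 = '392gt', group 2 = '1994'.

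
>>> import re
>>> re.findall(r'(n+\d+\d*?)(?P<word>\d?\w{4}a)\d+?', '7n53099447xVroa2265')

[('n53099447', 'xVroa')]

2 groups means the one result is a tuple of 2 captured strings — 1 here.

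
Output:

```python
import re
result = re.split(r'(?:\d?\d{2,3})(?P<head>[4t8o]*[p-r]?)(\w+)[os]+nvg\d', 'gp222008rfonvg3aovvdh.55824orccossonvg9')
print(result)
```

['gp', '', '08rf', 'aovvdh.', '4or', 'ccoss', '']

Pattern: optionally a digit, then 2 to 3 of a digit (non-capturing group); then zero or more of one of [4t8o], then optionally a character in [p-r] (captured as 'head'); then one or more of a word character (captured); then one or more of one of [os], then the literal 'nvg'; then a digit.
`re.split` interleaves the captured-group text with the surrounding fragments.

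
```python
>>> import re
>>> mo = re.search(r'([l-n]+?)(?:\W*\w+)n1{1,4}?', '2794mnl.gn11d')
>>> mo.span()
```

The match spans [4:11] → 'mnl.gn1'.

(4, 11)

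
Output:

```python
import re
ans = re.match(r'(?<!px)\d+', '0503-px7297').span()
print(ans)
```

The negative lookaround is zero-width — it rules out positions where the adjacent text would match, without consuming anything.
`re.match` only tries the pattern at the start of the string.
The match spans [0:4] → '0503'.

(0, 4)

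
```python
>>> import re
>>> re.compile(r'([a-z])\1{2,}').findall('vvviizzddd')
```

A backreference is literal: `\1` must see the identical characters the first group matched.
Scanning left to right: at [0:3] match 'vvv', group 1 = 'v'; at [7:10] match 'ddd', group 1 = 'd'.
With a single group, `findall` returns only what that group captured — 2 items.

['v', 'd']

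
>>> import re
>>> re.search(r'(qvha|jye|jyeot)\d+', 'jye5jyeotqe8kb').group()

The match spans [0:4] → 'jye5'.

'jye5'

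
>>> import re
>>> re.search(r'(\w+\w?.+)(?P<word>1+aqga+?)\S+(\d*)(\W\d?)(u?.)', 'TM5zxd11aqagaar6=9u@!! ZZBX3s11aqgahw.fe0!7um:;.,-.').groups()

Pattern: one or more of a word character, then optionally a word character, then one or more of any character (captured); then one or more of a literal '1', then the literal 'aqg', then one or more of the literal 'a' (lazy) (captured as 'word'); then one or more of a non-whitespace character; then zero or more of a digit (captured); then a non-word character, then optionally a digit (captured); then optionally the literal 'u', then any character (captured).
`search` walks the string left to right and returns the first match it finds.
The match spans [0:51] → 'TM5zxd11aqagaar6=9u@!! ZZBX3s11aqgahw.fe0!7um:;.,-.'.
Captured: group 1 = 'TM5zxd11aqagaar6=9u@!! ZZBX3s1', group 2 = '1aqga', group 3 = '', group 4 = '-', group 5 = '.'.

('TM5zxd11aqagaar6=9u@!! ZZBX3s1', '1aqga', '', '-', '.')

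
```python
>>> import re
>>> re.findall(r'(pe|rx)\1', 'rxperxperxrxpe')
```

['rx']

After group 1 captures some text, `\1` only succeeds where that same text appears again.
Scanning left to right: at [8:12] match 'rxrx', group 1 = 'rx'.
With a single group, `findall` returns only what that group captured — 1 item.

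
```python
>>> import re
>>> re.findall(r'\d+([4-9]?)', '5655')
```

['']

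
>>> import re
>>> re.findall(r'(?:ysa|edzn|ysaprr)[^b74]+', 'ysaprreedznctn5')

Scanning left to right: at [0:15] → 'ysaprreedznctn5'.
With no groups in the pattern, `findall` gives back each whole match — 1 here.

['ysaprreedznctn5']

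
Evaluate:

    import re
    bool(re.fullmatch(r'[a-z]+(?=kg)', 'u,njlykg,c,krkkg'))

False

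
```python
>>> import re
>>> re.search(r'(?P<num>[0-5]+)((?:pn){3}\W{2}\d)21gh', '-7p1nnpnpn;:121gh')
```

Here the pattern never matches, so the call returns None.

None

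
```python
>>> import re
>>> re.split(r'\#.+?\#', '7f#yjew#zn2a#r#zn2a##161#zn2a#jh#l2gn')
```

['7f', 'zn2a', 'zn2a', 'zn2a', 'l2gn']

The `?` after the quantifier makes it lazy — it takes as little as possible before letting the rest of the pattern try.
Matches to split on: at [2:8] → '#yjew#'; at [12:15] → '#r#'; at [19:25] → '##161#'; at [29:33] → '#jh#'.
`split` removes every match and returns the 5 fragments in between.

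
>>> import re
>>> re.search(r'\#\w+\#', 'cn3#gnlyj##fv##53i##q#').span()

(3, 10)

Unlike `match`, `search` isn't anchored — it looks for the pattern anywhere in the string.
The match spans [3:10] → '#gnlyj#'.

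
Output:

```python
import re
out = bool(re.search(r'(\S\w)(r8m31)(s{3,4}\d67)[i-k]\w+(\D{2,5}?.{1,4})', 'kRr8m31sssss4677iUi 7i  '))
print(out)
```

Here the pattern never matches, so the call returns None, and `bool(None)` is False.

False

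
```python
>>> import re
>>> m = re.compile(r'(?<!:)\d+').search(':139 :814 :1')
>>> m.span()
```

`(?!…)`/`(?<!…)` only lets a position through if the neighbouring text does NOT match; no characters are consumed.
Unlike `match`, `search` isn't anchored — it looks for the pattern anywhere in the string.
The match spans [2:4] → '39'.

(2, 4)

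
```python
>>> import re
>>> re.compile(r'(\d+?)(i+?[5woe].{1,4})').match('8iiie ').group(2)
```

Pattern: one or more of a digit (lazy) (captured); then one or more of the literal 'i' (lazy), then one of [5woe], then 1 to 4 of any character (captured).
`re.match` won't scan ahead — the pattern has to work from the very first character.
The match spans [0:6] → '8iiie '.
Captured: group 1 = '8', group 2 = 'iiie '.

'iiie '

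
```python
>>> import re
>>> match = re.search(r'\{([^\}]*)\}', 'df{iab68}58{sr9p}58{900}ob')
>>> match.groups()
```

`re.search` scans for the first position where the pattern succeeds.
The match spans [2:9] → '{iab68}'.
Captured: group 1 = 'iab68'.

('iab68',)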